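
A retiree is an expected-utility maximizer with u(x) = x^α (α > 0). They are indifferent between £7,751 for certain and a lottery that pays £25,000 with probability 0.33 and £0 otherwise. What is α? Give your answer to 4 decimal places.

EU(lottery) = 0.33·25000^α + 0.67·0 = 0.33·25000^α.
Indifference: 7751^α = 0.33·25000^α, so (7751/25000)^α = 0.33.
Taking logs: α·ln(7751/25000) = ln(0.33), so α = -1.1086626 / -1.1710540 ≈ 0.9467.

α ≈ 0.9467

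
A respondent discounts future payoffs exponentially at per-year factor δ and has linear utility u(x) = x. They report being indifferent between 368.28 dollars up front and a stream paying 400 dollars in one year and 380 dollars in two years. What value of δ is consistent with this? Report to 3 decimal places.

The stream is worth 400δ + 380δ² today, so 400δ + 380δ² = 368.28.
Rearranged: 380δ² + 400δ − 368.28 = 0.
δ = (−400 + √(400² + 4·380·368.28)) / (2·380) = (−400 + √719785.60) / 760 ≈ 0.590.

δ ≈ 0.590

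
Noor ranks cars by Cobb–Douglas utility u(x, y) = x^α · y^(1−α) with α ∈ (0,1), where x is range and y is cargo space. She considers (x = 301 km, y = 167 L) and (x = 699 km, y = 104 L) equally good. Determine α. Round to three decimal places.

α ≈ 0.360

The Cobb–Douglas utilities coincide, so 301^α·167^(1−α) = 699^α·104^(1−α).
Rearrange to (301/699)^α = (104/167)^(1−α) and take logs: α·-0.842540 = (1−α)·-0.473603.
So α/(1−α) = (-0.473603)/(-0.842540) = 0.562113, and α = 0.562113/1.562113 ≈ 0.360.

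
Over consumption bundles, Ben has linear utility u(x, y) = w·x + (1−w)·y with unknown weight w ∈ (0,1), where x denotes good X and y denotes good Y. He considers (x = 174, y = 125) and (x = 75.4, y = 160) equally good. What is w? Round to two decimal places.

w = 0.26

u(174,125) = u(75.4,160) means w·174 + (1−w)·125 = w·75.4 + (1−w)·160.
w·(174−75.4) = (1−w)·(160−125), i.e. w·98.6 = (1−w)·35.
Hence w = 35/(98.6+35) = 35/133.6 = 0.26.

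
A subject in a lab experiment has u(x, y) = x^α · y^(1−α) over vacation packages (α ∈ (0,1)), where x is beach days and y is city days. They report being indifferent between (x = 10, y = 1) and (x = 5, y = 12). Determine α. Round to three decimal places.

The Cobb–Douglas utilities coincide, so 10^α·1^(1−α) = 5^α·12^(1−α).
Rearrange to (10/5)^α = (12/1)^(1−α) and take logs: α·0.693147 = (1−α)·2.484907.
So α/(1−α) = (2.484907)/(0.693147) = 3.584964, and α = 3.584964/4.584964 ≈ 0.782.

α ≈ 0.782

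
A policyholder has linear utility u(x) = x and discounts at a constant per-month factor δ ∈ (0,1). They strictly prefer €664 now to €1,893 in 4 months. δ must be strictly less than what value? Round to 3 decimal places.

δ < 0.770

Under u(x) = x this choice says 664 > δ^4·1893.
So δ^4 < 664/1893 = 0.35077; taking the 4th root of both positive sides preserves the inequality.
δ < (664/1893)^(1/4) ≈ 0.770.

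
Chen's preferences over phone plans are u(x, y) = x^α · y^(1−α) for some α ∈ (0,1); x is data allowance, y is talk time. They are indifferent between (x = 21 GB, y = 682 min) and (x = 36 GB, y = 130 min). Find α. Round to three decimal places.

The Cobb–Douglas utilities coincide, so 21^α·682^(1−α) = 36^α·130^(1−α).
Rearrange to (21/36)^α = (130/682)^(1−α) and take logs: α·-0.538997 = (1−α)·-1.657495.
Thus α·(-2.196492) = -1.657495, so α = -1.657495/-2.196492 ≈ 0.755.

α ≈ 0.755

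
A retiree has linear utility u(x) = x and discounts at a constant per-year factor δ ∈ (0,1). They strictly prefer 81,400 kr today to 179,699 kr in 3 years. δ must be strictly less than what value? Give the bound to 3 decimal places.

δ < 0.768

Comparing present values: 81400 > δ^3·179699.
Dividing by 179699: δ^3 < 0.45298. Both sides are positive, so the cube root keeps the direction.
δ < (81400/179699)^(1/3) ≈ 0.768.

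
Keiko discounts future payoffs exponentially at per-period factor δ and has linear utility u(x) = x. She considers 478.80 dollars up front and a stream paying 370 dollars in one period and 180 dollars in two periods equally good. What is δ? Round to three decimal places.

δ ≈ 0.900

Equating present values: 478.80 = 370δ + 180δ².
That is, 180δ² + 370δ − 478.80 = 0, a quadratic in δ.
δ = (−370 + √(370² + 4·180·478.80)) / (2·180) = (−370 + √481636.00) / 360 ≈ 0.900.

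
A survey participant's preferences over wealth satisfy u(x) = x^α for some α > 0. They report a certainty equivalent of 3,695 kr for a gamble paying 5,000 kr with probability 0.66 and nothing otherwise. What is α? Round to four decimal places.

EU(lottery) = 0.66·5000^α + 0.34·0 = 0.66·5000^α.
Indifference: 3695^α = 0.66·5000^α, so (3695/5000)^α = 0.66.
Taking logs: α·ln(3695/5000) = ln(0.66), so α = -0.4155154 / -0.3024574 ≈ 1.3738.

α ≈ 1.3738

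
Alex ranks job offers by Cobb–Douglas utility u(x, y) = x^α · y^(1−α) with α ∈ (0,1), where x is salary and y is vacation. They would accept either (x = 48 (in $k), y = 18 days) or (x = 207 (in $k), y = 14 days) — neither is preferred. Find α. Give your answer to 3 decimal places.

α ≈ 0.147

Set the two utilities equal: 48^α·18^(1−α) = 207^α·14^(1−α).
Taking logs: α·ln 48 + (1−α)·ln 18 = α·ln 207 + (1−α)·ln 14, i.e. α·-1.461518 = (1−α)·-0.251314.
With A = -1.461518 and B = -0.251314: α·A = (1−α)·B, so α = B/(A+B) = -0.251314/-1.712832 ≈ 0.147.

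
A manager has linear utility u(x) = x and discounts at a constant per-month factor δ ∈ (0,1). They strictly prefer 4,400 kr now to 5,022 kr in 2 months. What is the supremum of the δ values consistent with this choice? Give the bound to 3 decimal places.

δ < 0.936

Under u(x) = x this choice says 4400 > δ^2·5022.
So δ^2 < 4400/5022 = 0.87614; taking the square root of both positive sides preserves the inequality.
δ < 0.87614^(1/2) = 0.936.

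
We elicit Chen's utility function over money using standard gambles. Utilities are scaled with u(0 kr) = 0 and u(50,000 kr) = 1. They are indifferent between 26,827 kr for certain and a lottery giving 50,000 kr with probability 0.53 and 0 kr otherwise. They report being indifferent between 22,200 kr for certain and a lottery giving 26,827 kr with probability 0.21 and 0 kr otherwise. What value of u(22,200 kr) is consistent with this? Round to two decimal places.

From the first indifference, u(26,827 kr) = 0.53·u(50,000 kr) + 0.47·u(0 kr) = 0.53·1 + 0.47·0 = 0.53.
Chaining: u(22,200 kr) = 0.21·0.53 + 0.79·0.00 = 0.1113.

0.11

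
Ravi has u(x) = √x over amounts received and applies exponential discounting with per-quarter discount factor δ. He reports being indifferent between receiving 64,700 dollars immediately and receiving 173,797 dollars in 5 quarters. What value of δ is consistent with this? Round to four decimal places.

The payoff in 5 quarters is discounted by δ^5, so u(64700) = δ^5·u(173797) and δ^5 = u(64700)/u(173797).
With u(x) = √x: δ^5 = √64700/√173797 = √(64700/173797) = 0.61014.
Taking the 5th root: δ = 0.61014^(1/5) ≈ 0.9059.

δ ≈ 0.9059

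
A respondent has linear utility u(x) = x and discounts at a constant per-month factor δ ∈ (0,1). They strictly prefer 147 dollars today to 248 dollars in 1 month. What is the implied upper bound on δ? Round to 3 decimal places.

The preference means 147 > δ·248.
Dividing through by 248 gives δ < 0.59274.

δ < 0.593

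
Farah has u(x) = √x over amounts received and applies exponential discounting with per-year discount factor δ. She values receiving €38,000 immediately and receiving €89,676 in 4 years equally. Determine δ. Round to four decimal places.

δ ≈ 0.8982

The payoff in 4 years is discounted by δ^4, so u(38000) = δ^4·u(89676) and δ^4 = u(38000)/u(89676).
Since u(x) = √x, δ^4 = √(38000/89676) = 0.65096.
Hence δ = (0.65096)^(1/4) = 0.898232.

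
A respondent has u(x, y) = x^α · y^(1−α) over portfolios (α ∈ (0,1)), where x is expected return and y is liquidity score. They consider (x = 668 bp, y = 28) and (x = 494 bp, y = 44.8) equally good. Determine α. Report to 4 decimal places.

Set the two utilities equal: 668^α·28^(1−α) = 494^α·44.8^(1−α).
(668/494)^α = (44.8/28)^(1−α); take logs: α·ln(668/494) = (1−α)·ln(44.8/28), i.e. α·0.3017527 = (1−α)·0.4700036.
Thus α·(0.7717563) = 0.4700036, so α = 0.4700036/0.7717563 ≈ 0.6090.

α ≈ 0.6090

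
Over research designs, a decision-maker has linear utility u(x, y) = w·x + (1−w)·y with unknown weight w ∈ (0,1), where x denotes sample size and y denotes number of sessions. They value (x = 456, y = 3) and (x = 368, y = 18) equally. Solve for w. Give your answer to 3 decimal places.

Indifference: w·456 + (1−w)·3 = w·368 + (1−w)·18.
Collecting terms: w·88 = (1−w)·15.
Hence w = 15/(88+15) = 15/103 = 0.146.

w = 0.146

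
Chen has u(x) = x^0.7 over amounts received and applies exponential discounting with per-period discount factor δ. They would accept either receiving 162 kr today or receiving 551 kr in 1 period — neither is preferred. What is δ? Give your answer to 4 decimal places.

δ ≈ 0.4245

The payoff in 1 period is discounted by δ, so u(162) = δ·u(551) and δ = u(162)/u(551).
Since u(x) = x^0.7, δ = (162/551)^0.7 = 0.29401^0.7 = 0.42448.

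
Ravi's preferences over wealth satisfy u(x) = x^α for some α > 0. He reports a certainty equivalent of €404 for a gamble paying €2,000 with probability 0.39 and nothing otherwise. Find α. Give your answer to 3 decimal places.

α ≈ 0.589

EU(lottery) = 0.39·2000^α + 0.61·0 = 0.39·2000^α.
Equating: 404^α = 0.39·2000^α, i.e. 0.2020^α = 0.39.
α = ln(0.39) / ln(404/2000) = -0.941609/-1.599488 ≈ 0.589.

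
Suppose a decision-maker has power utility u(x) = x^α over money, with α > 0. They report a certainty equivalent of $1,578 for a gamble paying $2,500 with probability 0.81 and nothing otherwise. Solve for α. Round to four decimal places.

α ≈ 0.4580

Since u(0) = 0, the lottery's EU is 0.81·2500^α.
Setting u(1578) equal to that: 1578^α = 0.81·2500^α ⇒ (1578/2500)^α = 0.81.
Taking logs: α·ln(1578/2500) = ln(0.81), so α = -0.2107210 / -0.4601325 ≈ 0.4580.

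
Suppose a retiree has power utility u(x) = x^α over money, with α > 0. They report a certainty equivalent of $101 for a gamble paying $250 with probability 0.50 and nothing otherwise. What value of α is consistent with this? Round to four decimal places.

α ≈ 0.7648

The lottery's expected utility is 0.50·u(250) + 0.50·u(0) = 0.50·250^α (since u(0) = 0 for α > 0).
Equating: 101^α = 0.50·250^α, i.e. 0.4040^α = 0.50.
α = ln(0.50) / ln(101/250) = -0.6931472/-0.9063404 ≈ 0.7648.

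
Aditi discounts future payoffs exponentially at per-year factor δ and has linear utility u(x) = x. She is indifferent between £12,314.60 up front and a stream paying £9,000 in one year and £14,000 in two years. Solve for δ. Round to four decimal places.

δ ≈ 0.6700

The stream is worth 9000δ + 14000δ² today, so 9000δ + 14000δ² = 12314.60.
Rearranged: 14000δ² + 9000δ − 12314.60 = 0.
The positive root is δ = [−9000 + √(9000² + 4·14000·12314.60)] / (2·14000) = (−9000 + 27760.000)/28000 ≈ 0.6700.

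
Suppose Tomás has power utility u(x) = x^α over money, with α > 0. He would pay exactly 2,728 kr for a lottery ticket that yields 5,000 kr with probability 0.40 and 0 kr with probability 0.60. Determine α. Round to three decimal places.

The lottery's expected utility is 0.40·u(5000) + 0.60·u(0) = 0.40·5000^α (since u(0) = 0 for α > 0).
Indifference: 2728^α = 0.40·5000^α, so (2728/5000)^α = 0.40.
Taking logs: α·ln(2728/5000) = ln(0.40), so α = -0.916291 / -0.605869 ≈ 1.512.

α ≈ 1.512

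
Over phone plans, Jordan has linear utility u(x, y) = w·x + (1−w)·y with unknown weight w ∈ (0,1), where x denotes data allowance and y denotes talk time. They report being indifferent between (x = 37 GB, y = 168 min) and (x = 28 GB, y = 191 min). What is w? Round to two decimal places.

w = 0.72

u(37,168) = u(28,191) means w·37 + (1−w)·168 = w·28 + (1−w)·191.
w·(37−28) = (1−w)·(191−168), i.e. w·9 = (1−w)·23.
Hence w = 23/(9+23) = 23/32 = 0.72.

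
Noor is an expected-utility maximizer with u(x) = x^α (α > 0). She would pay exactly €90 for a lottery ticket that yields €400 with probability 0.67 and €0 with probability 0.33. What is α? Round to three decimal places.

Since u(0) = 0, the lottery's EU is 0.67·400^α.
Indifference: 90^α = 0.67·400^α, so (90/400)^α = 0.67.
α = ln(0.67) / ln(90/400) = -0.400478/-1.491655 ≈ 0.268.

α ≈ 0.268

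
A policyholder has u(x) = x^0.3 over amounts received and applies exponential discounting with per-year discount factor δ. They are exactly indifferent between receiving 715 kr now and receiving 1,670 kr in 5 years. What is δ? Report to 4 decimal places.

The payoff in 5 years is discounted by δ^5, so u(715) = δ^5·u(1670) and δ^5 = u(715)/u(1670).
With u(x) = x^0.3: δ^5 = 715^0.3/1670^0.3 = (715/1670)^0.3 = 0.77531.
So δ = 0.77531^(1/5) ≈ 0.9504.

δ ≈ 0.9504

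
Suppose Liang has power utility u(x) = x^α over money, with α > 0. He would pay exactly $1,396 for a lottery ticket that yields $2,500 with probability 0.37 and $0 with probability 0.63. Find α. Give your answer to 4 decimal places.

EU(lottery) = 0.37·2500^α + 0.63·0 = 0.37·2500^α.
Setting u(1396) equal to that: 1396^α = 0.37·2500^α ⇒ (1396/2500)^α = 0.37.
Take logs: α = ln 0.37 / ln(1396/2500) ≈ 1.706344.

α ≈ 1.7063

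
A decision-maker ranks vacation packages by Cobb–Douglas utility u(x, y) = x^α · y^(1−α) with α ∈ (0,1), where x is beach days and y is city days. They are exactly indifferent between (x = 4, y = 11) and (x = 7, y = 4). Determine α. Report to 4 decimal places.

α ≈ 0.6438

Set the two utilities equal: 4^α·11^(1−α) = 7^α·4^(1−α).
(4/7)^α = (4/11)^(1−α); take logs: α·ln(4/7) = (1−α)·ln(4/11), i.e. α·-0.5596158 = (1−α)·-1.0116009.
So α/(1−α) = (-1.0116009)/(-0.5596158) = 1.8076704, and α = 1.8076704/2.8076704 ≈ 0.6438.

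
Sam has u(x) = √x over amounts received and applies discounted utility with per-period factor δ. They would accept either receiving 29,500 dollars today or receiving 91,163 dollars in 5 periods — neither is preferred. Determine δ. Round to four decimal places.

δ ≈ 0.8933

Equating discounted utilities: u(29500) = δ^5·u(91163) ⇒ δ^5 = u(29500)/u(91163).
With u(x) = √x: δ^5 = √29500/√91163 = √(29500/91163) = 0.56886.
Hence δ = (0.56886)^(1/5) = 0.893306.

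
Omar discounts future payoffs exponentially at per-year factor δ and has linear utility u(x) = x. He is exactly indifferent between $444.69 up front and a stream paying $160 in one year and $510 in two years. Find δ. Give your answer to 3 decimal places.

Equating present values: 444.69 = 160δ + 510δ².
Rearranged: 510δ² + 160δ − 444.69 = 0.
The positive root is δ = [−160 + √(160² + 4·510·444.69)] / (2·510) = (−160 + 965.799)/1020 ≈ 0.790.

δ ≈ 0.790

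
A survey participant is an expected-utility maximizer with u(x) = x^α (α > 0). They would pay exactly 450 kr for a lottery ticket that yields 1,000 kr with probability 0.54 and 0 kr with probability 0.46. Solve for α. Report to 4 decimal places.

The lottery's expected utility is 0.54·u(1000) + 0.46·u(0) = 0.54·1000^α (since u(0) = 0 for α > 0).
Setting u(450) equal to that: 450^α = 0.54·1000^α ⇒ (450/1000)^α = 0.54.
α = ln(0.54) / ln(450/1000) = -0.6161861/-0.7985077 ≈ 0.7717.

α ≈ 0.7717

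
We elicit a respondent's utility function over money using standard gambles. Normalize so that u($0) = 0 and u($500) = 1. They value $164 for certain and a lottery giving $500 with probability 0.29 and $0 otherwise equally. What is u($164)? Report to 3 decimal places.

By the standard-gamble method, u($164) is just the indifference probability on the best outcome: 0.29.

0.290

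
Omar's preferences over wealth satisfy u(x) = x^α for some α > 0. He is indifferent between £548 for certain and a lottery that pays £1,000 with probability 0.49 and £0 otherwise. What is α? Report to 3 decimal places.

EU(lottery) = 0.49·1000^α + 0.51·0 = 0.49·1000^α.
Indifference: 548^α = 0.49·1000^α, so (548/1000)^α = 0.49.
Take logs: α = ln 0.49 / ln(548/1000) ≈ 1.18599.

α ≈ 1.186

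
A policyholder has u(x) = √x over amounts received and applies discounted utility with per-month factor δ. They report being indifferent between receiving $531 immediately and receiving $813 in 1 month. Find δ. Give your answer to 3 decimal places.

Indifference means u(531) = δ · u(813), so δ = u(531)/u(813).
Since u(x) = √x, δ = √(531/813) = 0.80817.

δ ≈ 0.808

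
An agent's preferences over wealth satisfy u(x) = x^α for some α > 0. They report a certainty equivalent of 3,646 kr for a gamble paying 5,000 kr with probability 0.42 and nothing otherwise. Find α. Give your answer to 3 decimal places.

EU(lottery) = 0.42·5000^α + 0.58·0 = 0.42·5000^α.
Setting u(3646) equal to that: 3646^α = 0.42·5000^α ⇒ (3646/5000)^α = 0.42.
α = ln(0.42) / ln(3646/5000) = -0.867501/-0.315807 ≈ 2.747.

α ≈ 2.747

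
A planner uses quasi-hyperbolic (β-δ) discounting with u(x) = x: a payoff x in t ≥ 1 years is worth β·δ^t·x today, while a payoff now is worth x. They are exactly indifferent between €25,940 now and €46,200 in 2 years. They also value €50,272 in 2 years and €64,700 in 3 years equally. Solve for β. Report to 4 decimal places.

β ≈ 0.9300

From the later pair, β·δ^2·50272 = β·δ^3·64700; dividing through, δ = 50272/64700 = 0.77700.
The first indifference: 25940 = β·δ^2·46200, so β = 25940/(δ^2·46200) = 25940/(0.60373·46200) ≈ 0.9300.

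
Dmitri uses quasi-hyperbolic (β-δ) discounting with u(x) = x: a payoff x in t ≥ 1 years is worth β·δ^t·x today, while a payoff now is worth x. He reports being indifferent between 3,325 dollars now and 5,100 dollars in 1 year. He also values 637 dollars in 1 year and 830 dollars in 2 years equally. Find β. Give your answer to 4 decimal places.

β ≈ 0.8495

The second indifference involves only future payoffs, so β cancels: β·δ^1·637 = β·δ^2·830, giving δ = 637/830 = 0.76747.
Now use the now-vs-future pair: 3325 = β·δ·5100 gives β = 3325/(0.76747·5100) ≈ 0.8495.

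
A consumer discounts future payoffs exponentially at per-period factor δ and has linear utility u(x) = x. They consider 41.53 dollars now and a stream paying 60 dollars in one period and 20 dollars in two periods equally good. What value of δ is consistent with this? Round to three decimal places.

δ ≈ 0.580

Equating present values: 41.53 = 60δ + 20δ².
That is, 20δ² + 60δ − 41.53 = 0, a quadratic in δ.
The positive root is δ = [−60 + √(60² + 4·20·41.53)] / (2·20) = (−60 + 83.201)/40 ≈ 0.580.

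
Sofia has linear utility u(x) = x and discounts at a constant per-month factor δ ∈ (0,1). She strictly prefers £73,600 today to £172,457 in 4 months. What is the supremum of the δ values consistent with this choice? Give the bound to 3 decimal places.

Comparing present values: 73600 > δ^4·172457.
Dividing by 172457: δ^4 < 0.42677. Both sides are positive, so the 4th root keeps the direction.
δ < 0.42677^(1/4) = 0.808.

δ < 0.808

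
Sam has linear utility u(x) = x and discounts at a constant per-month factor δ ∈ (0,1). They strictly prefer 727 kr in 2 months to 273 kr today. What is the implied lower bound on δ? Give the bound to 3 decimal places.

Under u(x) = x this choice says 273 < δ^2·727.
Dividing by 727: δ^2 > 0.37552. Both sides are positive, so the square root keeps the direction.
δ > 0.37552^(1/2) = 0.613.

δ > 0.613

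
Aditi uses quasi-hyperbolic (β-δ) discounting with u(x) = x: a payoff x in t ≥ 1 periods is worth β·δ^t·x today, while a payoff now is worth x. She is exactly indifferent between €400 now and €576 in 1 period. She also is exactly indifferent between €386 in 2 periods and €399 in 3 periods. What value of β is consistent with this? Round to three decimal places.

β ≈ 0.718

From the later pair, β·δ^2·386 = β·δ^3·399; dividing through, δ = 386/399 = 0.96742.
Now use the now-vs-future pair: 400 = β·δ·576 gives β = 400/(0.96742·576) ≈ 0.718.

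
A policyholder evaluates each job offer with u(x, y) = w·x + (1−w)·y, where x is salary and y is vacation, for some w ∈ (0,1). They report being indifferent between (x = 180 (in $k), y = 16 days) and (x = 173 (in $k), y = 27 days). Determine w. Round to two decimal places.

Equating utilities: w·180 + (1−w)·16 = w·173 + (1−w)·27.
w·(180−173) = (1−w)·(27−16), i.e. w·7 = (1−w)·11.
The marginal rate of substitution is 11/7, so w = 11/(7+11) = 0.61.

w = 0.61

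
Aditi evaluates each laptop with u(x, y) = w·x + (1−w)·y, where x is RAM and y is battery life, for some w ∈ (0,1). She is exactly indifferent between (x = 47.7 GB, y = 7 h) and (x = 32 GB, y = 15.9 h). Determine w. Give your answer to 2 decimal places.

w = 0.36

Equating utilities: w·47.7 + (1−w)·7 = w·32 + (1−w)·15.9.
Collecting terms: w·15.7 = (1−w)·8.9.
So w/(1−w) = 8.9/15.7 = 0.5669, giving w = 8.9/(15.7+8.9) = 0.36.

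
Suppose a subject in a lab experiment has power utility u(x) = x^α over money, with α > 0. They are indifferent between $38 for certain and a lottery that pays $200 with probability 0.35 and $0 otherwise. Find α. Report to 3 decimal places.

EU(lottery) = 0.35·200^α + 0.65·0 = 0.35·200^α.
Indifference: 38^α = 0.35·200^α, so (38/200)^α = 0.35.
Take logs: α = ln 0.35 / ln(38/200) ≈ 0.63214.

α ≈ 0.632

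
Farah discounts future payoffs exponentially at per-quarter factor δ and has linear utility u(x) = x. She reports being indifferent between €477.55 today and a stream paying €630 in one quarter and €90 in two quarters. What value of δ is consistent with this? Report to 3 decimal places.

Equating present values: 477.55 = 630δ + 90δ².
That is, 90δ² + 630δ − 477.55 = 0, a quadratic in δ.
δ = (−630 + √(630² + 4·90·477.55)) / (2·90) = (−630 + √568818.00) / 180 ≈ 0.690.

δ ≈ 0.690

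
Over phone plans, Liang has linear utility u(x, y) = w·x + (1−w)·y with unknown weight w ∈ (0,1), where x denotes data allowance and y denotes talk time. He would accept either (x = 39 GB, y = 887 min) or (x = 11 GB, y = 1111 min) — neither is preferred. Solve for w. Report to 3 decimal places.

Equating utilities: w·39 + (1−w)·887 = w·11 + (1−w)·1111.
Rearranging, 28·w − 224·(1−w) = 0.
Hence w = 224/(28+224) = 224/252 = 0.889.

w = 0.889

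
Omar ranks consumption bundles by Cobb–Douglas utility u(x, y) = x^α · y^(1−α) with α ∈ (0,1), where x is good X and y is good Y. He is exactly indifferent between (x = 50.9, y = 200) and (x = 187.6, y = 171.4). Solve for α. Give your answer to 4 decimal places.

α ≈ 0.1058

The Cobb–Douglas utilities coincide, so 50.9^α·200^(1−α) = 187.6^α·171.4^(1−α).
Rearrange to (50.9/187.6)^α = (171.4/200)^(1−α) and take logs: α·-1.3044491 = (1−α)·-0.1543174.
Thus α·(-1.4587665) = -0.1543174, so α = -0.1543174/-1.4587665 ≈ 0.1058.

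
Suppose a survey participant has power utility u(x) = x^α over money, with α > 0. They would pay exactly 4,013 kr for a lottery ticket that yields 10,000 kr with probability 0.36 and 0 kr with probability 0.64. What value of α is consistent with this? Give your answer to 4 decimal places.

Since u(0) = 0, the lottery's EU is 0.36·10000^α.
Setting u(4013) equal to that: 4013^α = 0.36·10000^α ⇒ (4013/10000)^α = 0.36.
α = ln(0.36) / ln(4013/10000) = -1.0216512/-0.9130460 ≈ 1.1189.

α ≈ 1.1189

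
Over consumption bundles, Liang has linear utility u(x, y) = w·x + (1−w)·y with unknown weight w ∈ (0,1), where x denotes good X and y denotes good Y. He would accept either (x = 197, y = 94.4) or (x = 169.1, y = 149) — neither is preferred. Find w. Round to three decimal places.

u(197,94.4) = u(169.1,149) means w·197 + (1−w)·94.4 = w·169.1 + (1−w)·149.
w·(197−169.1) = (1−w)·(149−94.4), i.e. w·27.9 = (1−w)·54.6.
So w/(1−w) = 54.6/27.9 = 1.9570, giving w = 54.6/(27.9+54.6) = 0.662.

w = 0.662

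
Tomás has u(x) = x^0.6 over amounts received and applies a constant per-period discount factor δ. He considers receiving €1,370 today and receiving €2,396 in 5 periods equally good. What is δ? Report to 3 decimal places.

The payoff in 5 periods is discounted by δ^5, so u(1370) = δ^5·u(2396) and δ^5 = u(1370)/u(2396).
Since u(x) = x^0.6, δ^5 = (1370/2396)^0.6 = 0.57179^0.6 = 0.71506.
Hence δ = (0.71506)^(1/5) = 0.93512.

δ ≈ 0.935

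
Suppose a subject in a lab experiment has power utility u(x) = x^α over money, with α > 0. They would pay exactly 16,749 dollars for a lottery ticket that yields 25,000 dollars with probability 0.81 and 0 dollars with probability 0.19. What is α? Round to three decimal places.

EU(lottery) = 0.81·25000^α + 0.19·0 = 0.81·25000^α.
Setting u(16749) equal to that: 16749^α = 0.81·25000^α ⇒ (16749/25000)^α = 0.81.
α = ln(0.81) / ln(16749/25000) = -0.210721/-0.400537 ≈ 0.526.

α ≈ 0.526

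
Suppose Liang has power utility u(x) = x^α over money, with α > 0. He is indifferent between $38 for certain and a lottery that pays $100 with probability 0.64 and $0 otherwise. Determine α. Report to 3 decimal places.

α ≈ 0.461

The lottery's expected utility is 0.64·u(100) + 0.36·u(0) = 0.64·100^α (since u(0) = 0 for α > 0).
Setting u(38) equal to that: 38^α = 0.64·100^α ⇒ (38/100)^α = 0.64.
Taking logs: α·ln(38/100) = ln(0.64), so α = -0.446287 / -0.967584 ≈ 0.461.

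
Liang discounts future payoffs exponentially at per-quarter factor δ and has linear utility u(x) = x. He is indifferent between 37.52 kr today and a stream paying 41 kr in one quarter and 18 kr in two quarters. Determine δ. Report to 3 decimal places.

Equating present values: 37.52 = 41δ + 18δ².
So 18δ² + 41δ − 37.52 = 0.
δ = (−41 + √(41² + 4·18·37.52)) / (2·18) = (−41 + √4382.44) / 36 ≈ 0.700.

δ ≈ 0.700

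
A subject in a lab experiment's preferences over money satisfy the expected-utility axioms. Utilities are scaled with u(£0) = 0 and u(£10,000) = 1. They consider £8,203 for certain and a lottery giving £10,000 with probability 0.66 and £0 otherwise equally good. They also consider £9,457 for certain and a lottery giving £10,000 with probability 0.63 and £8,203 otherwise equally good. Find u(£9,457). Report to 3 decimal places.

0.874

From the first indifference, u(£8,203) = 0.66·u(£10,000) + 0.34·u(£0) = 0.66·1 + 0.34·0 = 0.66.
Then u(£9,457) = 0.63·u(£10,000) + 0.37·u(£8,203) = 0.63·1.00 + 0.37·0.66 = 0.8742.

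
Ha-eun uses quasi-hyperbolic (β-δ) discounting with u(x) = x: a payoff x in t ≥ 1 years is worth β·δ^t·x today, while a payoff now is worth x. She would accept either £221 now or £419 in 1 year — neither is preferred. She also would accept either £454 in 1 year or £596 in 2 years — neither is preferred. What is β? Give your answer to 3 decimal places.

β ≈ 0.692

The second indifference involves only future payoffs, so β cancels: β·δ^1·454 = β·δ^2·596, giving δ = 454/596 = 0.76174.
Substituting δ into 221 = β·δ·419: β = 221/(319.171) ≈ 0.692.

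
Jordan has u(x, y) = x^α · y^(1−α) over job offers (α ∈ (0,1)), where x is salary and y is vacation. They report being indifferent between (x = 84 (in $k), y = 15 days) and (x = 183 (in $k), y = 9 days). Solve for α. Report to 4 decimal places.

α ≈ 0.3961

Set the two utilities equal: 84^α·15^(1−α) = 183^α·9^(1−α).
Taking logs: α·ln 84 + (1−α)·ln 15 = α·ln 183 + (1−α)·ln 9, i.e. α·-0.7786694 = (1−α)·-0.5108256.
With A = -0.7786694 and B = -0.5108256: α·A = (1−α)·B, so α = B/(A+B) = -0.5108256/-1.2894950 ≈ 0.3961.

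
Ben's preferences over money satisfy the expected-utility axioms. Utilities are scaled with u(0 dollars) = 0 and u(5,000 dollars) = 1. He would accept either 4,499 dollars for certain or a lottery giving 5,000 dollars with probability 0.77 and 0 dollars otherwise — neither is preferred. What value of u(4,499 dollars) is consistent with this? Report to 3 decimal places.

By the standard-gamble method, u(4,499 dollars) is just the indifference probability on the best outcome: 0.77.

0.770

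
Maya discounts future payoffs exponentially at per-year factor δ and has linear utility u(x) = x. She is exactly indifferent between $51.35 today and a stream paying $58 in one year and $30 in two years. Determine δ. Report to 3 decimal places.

Equating present values: 51.35 = 58δ + 30δ².
Rearranged: 30δ² + 58δ − 51.35 = 0.
δ = (−58 + √(58² + 4·30·51.35)) / (2·30) = (−58 + √9526.00) / 60 ≈ 0.660.

δ ≈ 0.660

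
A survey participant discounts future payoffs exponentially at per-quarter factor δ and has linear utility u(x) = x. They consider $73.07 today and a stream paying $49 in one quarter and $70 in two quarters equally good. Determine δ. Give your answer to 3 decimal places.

δ ≈ 0.730

Equating present values: 73.07 = 49δ + 70δ².
Rearranged: 70δ² + 49δ − 73.07 = 0.
The positive root is δ = [−49 + √(49² + 4·70·73.07)] / (2·70) = (−49 + 151.197)/140 ≈ 0.730.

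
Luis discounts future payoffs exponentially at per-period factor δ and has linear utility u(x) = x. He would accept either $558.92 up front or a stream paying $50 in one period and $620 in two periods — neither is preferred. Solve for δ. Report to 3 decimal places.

The stream is worth 50δ + 620δ² today, so 50δ + 620δ² = 558.92.
Rearranged: 620δ² + 50δ − 558.92 = 0.
By the quadratic formula (taking the positive root), δ = (−50 + √1388621.60) / 1240 ≈ 0.910.

δ ≈ 0.910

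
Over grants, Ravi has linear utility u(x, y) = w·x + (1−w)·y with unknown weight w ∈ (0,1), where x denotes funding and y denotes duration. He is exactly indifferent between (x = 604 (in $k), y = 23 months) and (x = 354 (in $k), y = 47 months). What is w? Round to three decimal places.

w = 0.088

Indifference: w·604 + (1−w)·23 = w·354 + (1−w)·47.
w·(604−354) = (1−w)·(47−23), i.e. w·250 = (1−w)·24.
The marginal rate of substitution is 24/250, so w = 24/(250+24) = 0.088.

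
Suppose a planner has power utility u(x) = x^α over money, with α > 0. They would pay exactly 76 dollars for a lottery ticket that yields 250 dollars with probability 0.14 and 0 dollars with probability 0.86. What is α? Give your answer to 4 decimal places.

α ≈ 1.6512

EU(lottery) = 0.14·250^α + 0.86·0 = 0.14·250^α.
Indifference: 76^α = 0.14·250^α, so (76/250)^α = 0.14.
Taking logs: α·ln(76/250) = ln(0.14), so α = -1.9661129 / -1.1907276 ≈ 1.6512.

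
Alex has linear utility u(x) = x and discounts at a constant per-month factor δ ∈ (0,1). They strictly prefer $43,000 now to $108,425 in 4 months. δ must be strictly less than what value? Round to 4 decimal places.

δ < 0.7936

Comparing present values: 43000 > δ^4·108425.
Dividing by 108425: δ^4 < 0.39659. Both sides are positive, so the 4th root keeps the direction.
δ < 0.39659^(1/4) = 0.7936.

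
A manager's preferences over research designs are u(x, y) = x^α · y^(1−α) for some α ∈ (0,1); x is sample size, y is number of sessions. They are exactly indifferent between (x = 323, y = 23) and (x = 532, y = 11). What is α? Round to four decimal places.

α ≈ 0.5965

Set the two utilities equal: 323^α·23^(1−α) = 532^α·11^(1−α).
(323/532)^α = (11/23)^(1−α); take logs: α·ln(323/532) = (1−α)·ln(11/23), i.e. α·-0.4989912 = (1−α)·-0.7375989.
Thus α·(-1.2365901) = -0.7375989, so α = -0.7375989/-1.2365901 ≈ 0.5965.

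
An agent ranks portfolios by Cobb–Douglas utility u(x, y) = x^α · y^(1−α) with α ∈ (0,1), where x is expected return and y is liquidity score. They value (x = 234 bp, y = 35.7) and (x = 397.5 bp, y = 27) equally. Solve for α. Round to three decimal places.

α ≈ 0.345

The Cobb–Douglas utilities coincide, so 234^α·35.7^(1−α) = 397.5^α·27^(1−α).
Taking logs: α·ln 234 + (1−α)·ln 35.7 = α·ln 397.5 + (1−α)·ln 27, i.e. α·-0.529874 = (1−α)·-0.279314.
With A = -0.529874 and B = -0.279314: α·A = (1−α)·B, so α = B/(A+B) = -0.279314/-0.809188 ≈ 0.345.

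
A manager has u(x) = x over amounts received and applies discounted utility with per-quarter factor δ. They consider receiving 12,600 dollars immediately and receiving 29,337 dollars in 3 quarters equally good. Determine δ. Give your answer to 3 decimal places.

Indifference means u(12600) = δ^3 · u(29337), so δ^3 = u(12600)/u(29337).
With u(x) = x: δ^3 = 12600/29337 = 0.42949.
So δ = 0.42949^(1/3) ≈ 0.754.

δ ≈ 0.754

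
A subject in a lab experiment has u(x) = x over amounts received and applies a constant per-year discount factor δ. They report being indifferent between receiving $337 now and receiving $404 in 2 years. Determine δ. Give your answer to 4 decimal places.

Indifference means u(337) = δ^2 · u(404), so δ^2 = u(337)/u(404).
With u(x) = x: δ^2 = 337/404 = 0.83416.
So δ = 0.83416^(1/2) ≈ 0.9133.

δ ≈ 0.9133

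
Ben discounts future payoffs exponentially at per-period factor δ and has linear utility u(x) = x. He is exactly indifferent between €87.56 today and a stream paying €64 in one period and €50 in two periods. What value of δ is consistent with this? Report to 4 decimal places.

δ ≈ 0.8300

Equating present values: 87.56 = 64δ + 50δ².
Rearranged: 50δ² + 64δ − 87.56 = 0.
By the quadratic formula (taking the positive root), δ = (−64 + √21608.00) / 100 ≈ 0.8300.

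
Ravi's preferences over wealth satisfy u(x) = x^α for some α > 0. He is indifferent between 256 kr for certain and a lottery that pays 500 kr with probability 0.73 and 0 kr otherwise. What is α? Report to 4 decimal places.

α ≈ 0.4701

EU(lottery) = 0.73·500^α + 0.27·0 = 0.73·500^α.
Equating: 256^α = 0.73·500^α, i.e. 0.5120^α = 0.73.
α = ln(0.73) / ln(256/500) = -0.3147107/-0.6694307 ≈ 0.4701.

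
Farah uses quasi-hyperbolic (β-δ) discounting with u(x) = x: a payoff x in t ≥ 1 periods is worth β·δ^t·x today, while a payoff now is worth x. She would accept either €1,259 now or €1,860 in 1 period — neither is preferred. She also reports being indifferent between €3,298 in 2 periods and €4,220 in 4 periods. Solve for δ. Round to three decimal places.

δ ≈ 0.884

From the later pair, β·δ^2·3298 = β·δ^4·4220; dividing through, δ^2 = 3298/4220 = 0.78152, so δ = 0.88403.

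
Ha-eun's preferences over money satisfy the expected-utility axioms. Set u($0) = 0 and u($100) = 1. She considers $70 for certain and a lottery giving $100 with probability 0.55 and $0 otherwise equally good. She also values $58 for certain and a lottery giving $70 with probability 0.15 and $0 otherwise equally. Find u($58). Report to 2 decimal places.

From the first indifference, u($70) = 0.55·u($100) + 0.45·u($0) = 0.55·1 + 0.45·0 = 0.55.
Then u($58) = 0.15·u($70) + 0.85·u($0) = 0.15·0.55 + 0.85·0.00 = 0.0825.

0.08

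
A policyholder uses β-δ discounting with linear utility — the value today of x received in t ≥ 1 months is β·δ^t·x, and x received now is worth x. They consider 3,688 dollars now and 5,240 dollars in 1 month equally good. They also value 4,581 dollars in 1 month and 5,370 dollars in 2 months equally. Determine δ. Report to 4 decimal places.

δ ≈ 0.8531

The second indifference involves only future payoffs, so β cancels: β·δ^1·4581 = β·δ^2·5370, giving δ = 4581/5370 = 0.85307.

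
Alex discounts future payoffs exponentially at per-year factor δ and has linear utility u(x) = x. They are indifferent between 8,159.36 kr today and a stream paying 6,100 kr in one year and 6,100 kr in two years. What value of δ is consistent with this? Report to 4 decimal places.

Present value of the stream is 6100·δ + 6100·δ². Indifference gives 6100δ + 6100δ² = 8159.36.
That is, 6100δ² + 6100δ − 8159.36 = 0, a quadratic in δ.
By the quadratic formula (taking the positive root), δ = (−6100 + √236298384.00) / 12200 ≈ 0.7600.

δ ≈ 0.7600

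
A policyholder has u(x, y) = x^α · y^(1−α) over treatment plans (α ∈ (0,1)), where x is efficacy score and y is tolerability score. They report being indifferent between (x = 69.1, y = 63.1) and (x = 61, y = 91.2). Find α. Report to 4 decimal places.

α ≈ 0.7471

Set the two utilities equal: 69.1^α·63.1^(1−α) = 61^α·91.2^(1−α).
Rearrange to (69.1/61)^α = (91.2/63.1)^(1−α) and take logs: α·0.1246809 = (1−α)·0.3683341.
With A = 0.1246809 and B = 0.3683341: α·A = (1−α)·B, so α = B/(A+B) = 0.3683341/0.4930150 ≈ 0.7471.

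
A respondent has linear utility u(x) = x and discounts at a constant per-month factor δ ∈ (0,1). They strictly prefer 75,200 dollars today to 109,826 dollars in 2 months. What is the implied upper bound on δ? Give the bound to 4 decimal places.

δ < 0.8275

Comparing present values: 75200 > δ^2·109826.
Hence δ^2 < 75200/109826 = 0.68472, and x ↦ x^(1/2) is increasing on (0,∞).
δ < 0.68472^(1/2) = 0.8275.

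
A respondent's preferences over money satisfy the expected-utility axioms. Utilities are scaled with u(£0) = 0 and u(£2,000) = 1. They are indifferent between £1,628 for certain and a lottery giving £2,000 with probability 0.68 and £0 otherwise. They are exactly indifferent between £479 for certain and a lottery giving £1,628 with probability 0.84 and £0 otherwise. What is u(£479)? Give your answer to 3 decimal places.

0.571

From the first indifference, u(£1,628) = 0.68·u(£2,000) + 0.32·u(£0) = 0.68·1 + 0.32·0 = 0.68.
Chaining: u(£479) = 0.84·0.68 + 0.16·0.00 = 0.5712.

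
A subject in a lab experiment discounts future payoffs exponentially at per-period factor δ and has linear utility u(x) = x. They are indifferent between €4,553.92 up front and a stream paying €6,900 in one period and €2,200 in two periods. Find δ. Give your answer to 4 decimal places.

Equating present values: 4553.92 = 6900δ + 2200δ².
Rearranged: 2200δ² + 6900δ − 4553.92 = 0.
δ = (−6900 + √(6900² + 4·2200·4553.92)) / (2·2200) = (−6900 + √87684496.00) / 4400 ≈ 0.5600.

δ ≈ 0.5600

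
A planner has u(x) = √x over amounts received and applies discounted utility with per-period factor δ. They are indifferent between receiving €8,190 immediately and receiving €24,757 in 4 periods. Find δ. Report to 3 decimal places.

Indifference means u(8190) = δ^4 · u(24757), so δ^4 = u(8190)/u(24757).
With u(x) = √x: δ^4 = √8190/√24757 = √(8190/24757) = 0.57517.
So δ = 0.57517^(1/4) ≈ 0.871.

δ ≈ 0.871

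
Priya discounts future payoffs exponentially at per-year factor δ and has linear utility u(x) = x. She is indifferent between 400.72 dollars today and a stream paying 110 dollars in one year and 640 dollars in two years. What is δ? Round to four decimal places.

Equating present values: 400.72 = 110δ + 640δ².
Rearranged: 640δ² + 110δ − 400.72 = 0.
The positive root is δ = [−110 + √(110² + 4·640·400.72)] / (2·640) = (−110 + 1018.795)/1280 ≈ 0.7100.

δ ≈ 0.7100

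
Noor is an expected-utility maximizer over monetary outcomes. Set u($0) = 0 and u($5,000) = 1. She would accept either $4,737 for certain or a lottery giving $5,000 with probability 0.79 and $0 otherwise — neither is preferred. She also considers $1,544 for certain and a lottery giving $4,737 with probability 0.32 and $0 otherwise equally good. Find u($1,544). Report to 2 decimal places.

0.25

The first gamble pins u($4,737): it must equal 0.79·1 + 0.21·0 = 0.79.
Then u($1,544) = 0.32·u($4,737) + 0.68·u($0) = 0.32·0.79 + 0.68·0.00 = 0.2528.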